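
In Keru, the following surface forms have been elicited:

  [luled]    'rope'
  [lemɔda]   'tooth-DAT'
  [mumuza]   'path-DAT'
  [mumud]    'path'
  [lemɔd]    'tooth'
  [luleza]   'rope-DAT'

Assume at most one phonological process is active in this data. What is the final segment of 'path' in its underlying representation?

/z/

The stem for 'path' ends in [d] in [mumud] but [z] in [mumuza].
But 'tooth' keeps [d] in both environments ([lemɔd], [lemɔda]), so there is no rule changing /d/ to [z] before the DAT suffix.
Therefore /z/ is basic and [d] is derived by word-final hardening (voiced fricatives become stops word-finally).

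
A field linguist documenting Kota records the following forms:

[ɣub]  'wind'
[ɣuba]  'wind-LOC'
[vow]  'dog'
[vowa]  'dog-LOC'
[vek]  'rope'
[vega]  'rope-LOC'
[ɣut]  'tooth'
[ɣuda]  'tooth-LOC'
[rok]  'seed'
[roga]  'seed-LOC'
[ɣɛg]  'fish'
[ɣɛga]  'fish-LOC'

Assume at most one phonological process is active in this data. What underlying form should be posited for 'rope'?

In [vek] and [vega] the final segment of 'rope' alternates: [k] ~ [g].
Compare 'fish', with invariant [g] in [ɣɛg] and [ɣɛga]: an analysis with underlying /g/ and a rule producing [k] in isolation would wrongly predict alternation here too.
The underlying segment must be /k/; voiceless stops become voiced between vowels, yielding [g] there.

/vek/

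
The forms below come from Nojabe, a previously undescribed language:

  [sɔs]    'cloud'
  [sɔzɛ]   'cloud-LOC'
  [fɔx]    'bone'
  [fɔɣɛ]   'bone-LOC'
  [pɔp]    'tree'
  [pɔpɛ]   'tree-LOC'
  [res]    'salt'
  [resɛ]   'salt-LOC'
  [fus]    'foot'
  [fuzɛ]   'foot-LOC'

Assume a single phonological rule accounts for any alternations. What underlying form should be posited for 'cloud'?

/sɔz/

The stem for 'cloud' ends in [s] in [sɔs] but [z] in [sɔzɛ].
The stem 'salt' ([res], [resɛ]) shows [s] unchanged in both environments, so [s] cannot be basic with [z] derived before the LOC suffix.
So /z/ is underlying, and a rule of word-final obstruent devoicing — voiced obstruents become voiceless word-finally — gives [s].
Hence 'cloud' is /sɔz/ underlyingly.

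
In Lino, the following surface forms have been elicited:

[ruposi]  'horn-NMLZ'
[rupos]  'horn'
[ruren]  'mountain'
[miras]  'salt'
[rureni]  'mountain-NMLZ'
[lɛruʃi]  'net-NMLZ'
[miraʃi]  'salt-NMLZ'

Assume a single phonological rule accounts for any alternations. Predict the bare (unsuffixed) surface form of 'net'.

The stem for 'salt' ends in [ʃ] in [miraʃi] but [s] in [miras].
If /s/ were underlying and a rule turned it into [ʃ] before the NMLZ suffix, 'horn' would also alternate; but it has [s] in both [ruposi] and [rupos].
Therefore /ʃ/ is basic and [s] is derived by depalatalization (palato-alveolar /ʃ/ becomes [s] when no front vowel follows).
From [lɛruʃi] the stem 'net' is /lɛruʃ/; when no front vowel follows this yields [lɛrus].

[lɛrus]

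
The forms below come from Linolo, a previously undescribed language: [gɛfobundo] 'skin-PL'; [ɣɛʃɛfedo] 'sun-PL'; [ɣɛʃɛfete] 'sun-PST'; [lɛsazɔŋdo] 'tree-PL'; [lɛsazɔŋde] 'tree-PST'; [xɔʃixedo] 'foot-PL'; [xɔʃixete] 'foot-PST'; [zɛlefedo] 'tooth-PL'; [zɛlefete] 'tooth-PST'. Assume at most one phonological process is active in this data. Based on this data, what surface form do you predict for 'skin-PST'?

The PST suffix surfaces as [-de] and [-te], depending on the final segment of the stem.
By contrast the PL suffix keeps its initial [d] throughout — that segment must be underlying.
So the underlying form is /-te/, and voiceless stops become voiced after a nasal.
After 'skin', which ends in a nasal, the suffix surfaces as [-de], giving [gɛfobunde].

[gɛfobunde]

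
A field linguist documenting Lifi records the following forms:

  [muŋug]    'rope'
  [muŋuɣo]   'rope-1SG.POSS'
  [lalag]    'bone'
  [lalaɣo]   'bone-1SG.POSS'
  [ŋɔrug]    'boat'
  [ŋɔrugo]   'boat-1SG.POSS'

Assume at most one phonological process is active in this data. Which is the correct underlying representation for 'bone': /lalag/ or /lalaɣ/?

In [lalag] and [lalaɣo] the final segment of 'bone' alternates: [g] ~ [ɣ].
Compare 'boat', with invariant [g] in [ŋɔrug] and [ŋɔrugo]: an analysis with underlying /g/ and a rule producing [ɣ] before the 1SG.POSS suffix would wrongly predict alternation here too.
Therefore /ɣ/ is basic and [g] is derived by word-final hardening (voiced fricatives become stops word-finally).

/lalaɣ/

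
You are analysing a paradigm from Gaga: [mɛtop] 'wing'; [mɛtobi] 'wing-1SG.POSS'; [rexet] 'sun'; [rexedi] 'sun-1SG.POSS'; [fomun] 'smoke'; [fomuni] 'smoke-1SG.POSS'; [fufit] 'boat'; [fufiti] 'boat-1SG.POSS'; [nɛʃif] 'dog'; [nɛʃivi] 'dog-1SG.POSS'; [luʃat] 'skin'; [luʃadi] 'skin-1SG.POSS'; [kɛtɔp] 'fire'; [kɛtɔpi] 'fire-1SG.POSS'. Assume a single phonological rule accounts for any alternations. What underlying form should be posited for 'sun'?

/rexed/

The stem for 'sun' ends in [t] in [rexet] but [d] in [rexedi].
The stem 'boat' ([fufit], [fufiti]) shows [t] unchanged in both environments, so [t] cannot be basic with [d] derived before the 1SG.POSS suffix.
The underlying segment must be /d/; voiced obstruents become voiceless word-finally, yielding [t] there.
The underlying form of 'sun' is therefore /rexed/.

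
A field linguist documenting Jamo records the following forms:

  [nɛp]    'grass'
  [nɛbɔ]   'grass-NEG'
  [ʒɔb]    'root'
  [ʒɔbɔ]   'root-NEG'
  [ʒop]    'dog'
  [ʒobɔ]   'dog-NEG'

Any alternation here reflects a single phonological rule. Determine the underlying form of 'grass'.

/nɛp/

'grass' shows [p] ~ [b] at the end of the stem ([nɛp] vs [nɛbɔ]).
But 'root' keeps [b] in both environments ([ʒɔb], [ʒɔbɔ]), so there is no rule changing /b/ to [p] in isolation.
So /p/ is underlying, and a rule of intervocalic voicing — voiceless stops become voiced between vowels — gives [b].
So 'grass' = /nɛp/.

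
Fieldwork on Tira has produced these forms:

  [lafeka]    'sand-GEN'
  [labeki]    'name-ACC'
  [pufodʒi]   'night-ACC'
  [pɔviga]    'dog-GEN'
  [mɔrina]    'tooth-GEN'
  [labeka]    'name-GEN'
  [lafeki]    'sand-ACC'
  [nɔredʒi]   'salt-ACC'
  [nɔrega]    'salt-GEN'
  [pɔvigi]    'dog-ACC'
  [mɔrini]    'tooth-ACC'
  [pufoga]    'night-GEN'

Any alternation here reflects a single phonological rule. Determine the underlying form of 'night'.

/pufodʒ/

The stem for 'night' ends in [g] in [pufoga] but [dʒ] in [pufodʒi].
The stem 'dog' ([pɔviga], [pɔvigi]) shows [g] unchanged in both environments, so [g] cannot be basic with [dʒ] derived before the ACC suffix.
So /dʒ/ is underlying, and a rule of depalatalization — palato-alveolar /dʒ/ becomes [g] when no front vowel follows — gives [g].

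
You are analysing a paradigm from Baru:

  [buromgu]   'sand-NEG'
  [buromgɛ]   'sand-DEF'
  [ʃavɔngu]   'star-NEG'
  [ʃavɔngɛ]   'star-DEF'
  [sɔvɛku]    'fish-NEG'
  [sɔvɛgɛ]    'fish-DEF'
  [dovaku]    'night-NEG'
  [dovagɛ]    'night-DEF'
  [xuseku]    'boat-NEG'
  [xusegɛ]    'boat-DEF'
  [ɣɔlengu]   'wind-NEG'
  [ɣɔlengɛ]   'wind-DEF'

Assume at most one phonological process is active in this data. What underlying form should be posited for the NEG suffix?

The NEG suffix surfaces as [-gu] and [-ku], depending on the final segment of the stem.
The DEF suffix, which begins with [g], is invariant after every stem; so [g] is not altered by any rule here.
So the underlying form is /-ku/, and voiceless stops become voiced after a nasal.

/-ku/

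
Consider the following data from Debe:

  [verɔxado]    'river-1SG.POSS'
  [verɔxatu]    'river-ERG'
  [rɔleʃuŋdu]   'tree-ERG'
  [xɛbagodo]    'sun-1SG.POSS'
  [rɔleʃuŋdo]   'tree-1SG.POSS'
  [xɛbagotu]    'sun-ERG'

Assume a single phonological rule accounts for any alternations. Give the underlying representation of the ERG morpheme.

/-tu/

The ERG suffix surfaces as [-du] and [-tu], depending on the final segment of the stem.
By contrast the 1SG.POSS suffix keeps its initial [d] throughout — that segment must be underlying.
The ERG suffix is therefore /-tu/ underlyingly, with post-nasal voicing: voiceless stops become voiced after a nasal.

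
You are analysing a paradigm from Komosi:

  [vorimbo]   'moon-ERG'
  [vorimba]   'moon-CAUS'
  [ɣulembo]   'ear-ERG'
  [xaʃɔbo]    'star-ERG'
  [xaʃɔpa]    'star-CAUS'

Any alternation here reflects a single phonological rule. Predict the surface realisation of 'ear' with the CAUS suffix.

[ɣulemba]

The CAUS morpheme has two allomorphs, [-ba] and [-pa].
By contrast the ERG suffix keeps its initial [b] throughout — that segment must be underlying.
So the underlying form is /-pa/, and voiceless stops become voiced after a nasal.
After 'ear', which ends in a nasal, the suffix surfaces as [-ba], giving [ɣulemba].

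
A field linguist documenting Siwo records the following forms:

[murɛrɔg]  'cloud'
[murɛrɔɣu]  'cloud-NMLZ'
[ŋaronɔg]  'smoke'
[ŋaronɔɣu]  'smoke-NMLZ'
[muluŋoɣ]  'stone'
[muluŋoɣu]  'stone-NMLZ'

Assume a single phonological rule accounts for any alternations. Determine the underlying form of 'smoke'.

The root 'smoke' surfaces as [ŋaronɔg] and [ŋaronɔɣu], with a stem-final [g] ~ [ɣ] alternation.
Compare 'stone', with invariant [ɣ] in [muluŋoɣ] and [muluŋoɣu]: an analysis with underlying /ɣ/ and a rule producing [g] in isolation would wrongly predict alternation here too.
The underlying segment must be /g/; voiced stops become fricatives between vowels, yielding [ɣ] there.

/ŋaronɔg/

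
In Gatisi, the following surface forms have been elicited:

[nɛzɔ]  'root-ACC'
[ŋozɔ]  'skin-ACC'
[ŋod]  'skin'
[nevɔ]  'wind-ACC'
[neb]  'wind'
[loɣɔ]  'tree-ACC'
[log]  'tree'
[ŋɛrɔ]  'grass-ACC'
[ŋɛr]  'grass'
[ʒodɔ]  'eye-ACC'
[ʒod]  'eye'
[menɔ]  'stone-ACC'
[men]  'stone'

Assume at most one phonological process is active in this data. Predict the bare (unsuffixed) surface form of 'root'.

'skin' shows [z] ~ [d] at the end of the stem ([ŋozɔ] vs [ŋod]).
Compare 'eye', with invariant [d] in [ʒodɔ] and [ʒod]: an analysis with underlying /d/ and a rule producing [z] before the ACC suffix would wrongly predict alternation here too.
Therefore /z/ is basic and [d] is derived by word-final hardening (voiced fricatives become stops word-finally).
From [nɛzɔ] the stem 'root' is /nɛz/; word-finally this yields [nɛd].

[nɛd]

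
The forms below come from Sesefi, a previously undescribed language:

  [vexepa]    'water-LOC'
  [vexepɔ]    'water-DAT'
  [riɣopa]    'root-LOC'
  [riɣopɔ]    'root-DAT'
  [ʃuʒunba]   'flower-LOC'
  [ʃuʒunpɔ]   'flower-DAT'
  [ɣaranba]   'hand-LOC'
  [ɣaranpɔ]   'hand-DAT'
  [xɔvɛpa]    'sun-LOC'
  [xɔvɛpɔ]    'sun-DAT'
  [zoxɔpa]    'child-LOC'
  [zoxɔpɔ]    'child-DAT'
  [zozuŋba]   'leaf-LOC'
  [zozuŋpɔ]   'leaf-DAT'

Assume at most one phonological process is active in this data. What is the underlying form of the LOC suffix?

/-ba/

The LOC suffix surfaces as [-ba] and [-pa], depending on the final segment of the stem.
By contrast the DAT suffix keeps its initial [p] throughout — that segment must be underlying.
So the underlying form is /-ba/, and voiced stops become voiceless after a vowel.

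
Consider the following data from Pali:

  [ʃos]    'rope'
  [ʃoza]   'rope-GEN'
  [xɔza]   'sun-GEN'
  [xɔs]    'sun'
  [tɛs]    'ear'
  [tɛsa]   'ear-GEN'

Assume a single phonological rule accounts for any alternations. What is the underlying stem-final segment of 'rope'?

/z/

The stem for 'rope' ends in [s] in [ʃos] but [z] in [ʃoza].
Compare 'ear', with invariant [s] in [tɛs] and [tɛsa]: an analysis with underlying /s/ and a rule producing [z] before the GEN suffix would wrongly predict alternation here too.
The alternation reflects word-final obstruent devoicing: voiced obstruents become voiceless word-finally. /z/ is underlying.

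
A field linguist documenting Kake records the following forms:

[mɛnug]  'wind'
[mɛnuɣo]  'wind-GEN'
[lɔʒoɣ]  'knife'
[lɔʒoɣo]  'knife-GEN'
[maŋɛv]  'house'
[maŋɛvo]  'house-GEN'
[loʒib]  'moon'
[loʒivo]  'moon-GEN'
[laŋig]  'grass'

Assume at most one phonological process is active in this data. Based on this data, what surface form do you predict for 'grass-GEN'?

The stem for 'wind' ends in [g] in [mɛnug] but [ɣ] in [mɛnuɣo].
If /ɣ/ were underlying and a rule turned it into [g] in isolation, 'knife' would also alternate; but it has [ɣ] in both [lɔʒoɣ] and [lɔʒoɣo].
The underlying segment must be /g/; voiced stops become fricatives between vowels, yielding [ɣ] there.
From [laŋig] the stem 'grass' is /laŋig/; between vowels this yields [laŋiɣo].

[laŋiɣo]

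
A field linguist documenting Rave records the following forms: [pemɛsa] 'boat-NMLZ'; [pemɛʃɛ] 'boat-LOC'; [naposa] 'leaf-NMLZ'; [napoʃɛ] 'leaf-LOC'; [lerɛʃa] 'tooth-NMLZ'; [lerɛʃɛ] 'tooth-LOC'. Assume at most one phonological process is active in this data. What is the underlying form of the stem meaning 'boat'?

/pemɛs/

'boat' shows [s] ~ [ʃ] at the end of the stem ([pemɛsa] vs [pemɛʃɛ]).
The stem 'tooth' ([lerɛʃa], [lerɛʃɛ]) shows [ʃ] unchanged in both environments, so [ʃ] cannot be basic with [s] derived before the NMLZ suffix.
The alternation reflects palatalization before a front vowel: /s/ becomes palato-alveolar [ʃ] before a front vowel. /s/ is underlying.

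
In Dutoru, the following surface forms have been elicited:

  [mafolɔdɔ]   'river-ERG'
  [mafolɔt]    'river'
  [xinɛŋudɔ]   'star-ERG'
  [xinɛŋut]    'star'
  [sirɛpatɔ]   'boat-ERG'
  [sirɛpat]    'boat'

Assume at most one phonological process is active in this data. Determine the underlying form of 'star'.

/xinɛŋud/

The stem for 'star' ends in [d] in [xinɛŋudɔ] but [t] in [xinɛŋut].
The stem 'boat' ([sirɛpatɔ], [sirɛpat]) shows [t] unchanged in both environments, so [t] cannot be basic with [d] derived before the ERG suffix.
The alternation reflects word-final obstruent devoicing: voiced obstruents become voiceless word-finally. /d/ is underlying.
The underlying form of 'star' is therefore /xinɛŋud/.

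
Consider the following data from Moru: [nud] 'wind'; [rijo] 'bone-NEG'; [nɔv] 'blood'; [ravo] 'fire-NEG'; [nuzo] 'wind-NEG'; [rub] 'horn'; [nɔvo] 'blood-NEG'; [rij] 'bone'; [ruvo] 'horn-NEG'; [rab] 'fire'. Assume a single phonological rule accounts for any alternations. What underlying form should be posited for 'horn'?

/rub/

The stem for 'horn' ends in [v] in [ruvo] but [b] in [rub].
The stem 'blood' ([nɔvo], [nɔv]) shows [v] unchanged in both environments, so [v] cannot be basic with [b] derived in isolation.
The alternation reflects intervocalic spirantization: voiced stops become fricatives between vowels. /b/ is underlying.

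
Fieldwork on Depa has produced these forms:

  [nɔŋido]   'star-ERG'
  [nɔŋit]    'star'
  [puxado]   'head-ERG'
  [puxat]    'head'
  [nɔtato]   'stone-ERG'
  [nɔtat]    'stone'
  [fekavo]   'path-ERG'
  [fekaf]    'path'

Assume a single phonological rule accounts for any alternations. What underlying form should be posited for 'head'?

In [puxado] and [puxat] the final segment of 'head' alternates: [d] ~ [t].
The stem 'stone' ([nɔtato], [nɔtat]) shows [t] unchanged in both environments, so [t] cannot be basic with [d] derived before the ERG suffix.
Therefore /d/ is basic and [t] is derived by word-final obstruent devoicing (voiced obstruents become voiceless word-finally).

/puxad/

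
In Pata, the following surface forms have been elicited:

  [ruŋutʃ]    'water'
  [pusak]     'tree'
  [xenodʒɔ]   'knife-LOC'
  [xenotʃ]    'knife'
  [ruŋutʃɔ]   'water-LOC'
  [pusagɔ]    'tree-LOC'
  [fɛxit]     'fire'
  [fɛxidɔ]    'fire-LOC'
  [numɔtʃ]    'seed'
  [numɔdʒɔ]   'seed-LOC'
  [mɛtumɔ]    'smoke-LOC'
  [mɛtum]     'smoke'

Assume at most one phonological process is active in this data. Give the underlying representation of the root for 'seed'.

'seed' shows [dʒ] ~ [tʃ] at the end of the stem ([numɔdʒɔ] vs [numɔtʃ]).
The stem 'water' ([ruŋutʃɔ], [ruŋutʃ]) shows [tʃ] unchanged in both environments, so [tʃ] cannot be basic with [dʒ] derived before the LOC suffix.
The alternation reflects word-final obstruent devoicing: voiced obstruents become voiceless word-finally. /dʒ/ is underlying.

/numɔdʒ/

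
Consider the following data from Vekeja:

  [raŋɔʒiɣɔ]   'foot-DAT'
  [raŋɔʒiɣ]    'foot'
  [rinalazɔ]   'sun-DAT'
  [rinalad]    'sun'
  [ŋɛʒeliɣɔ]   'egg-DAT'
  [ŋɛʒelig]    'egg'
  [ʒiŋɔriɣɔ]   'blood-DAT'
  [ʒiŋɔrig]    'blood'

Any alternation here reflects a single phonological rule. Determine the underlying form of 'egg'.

/ŋɛʒelig/

The root 'egg' surfaces as [ŋɛʒeliɣɔ] and [ŋɛʒelig], with a stem-final [ɣ] ~ [g] alternation.
The stem 'foot' ([raŋɔʒiɣɔ], [raŋɔʒiɣ]) shows [ɣ] unchanged in both environments, so [ɣ] cannot be basic with [g] derived in isolation.
The alternation reflects intervocalic spirantization: voiced stops become fricatives between vowels. /g/ is underlying.
So 'egg' = /ŋɛʒelig/.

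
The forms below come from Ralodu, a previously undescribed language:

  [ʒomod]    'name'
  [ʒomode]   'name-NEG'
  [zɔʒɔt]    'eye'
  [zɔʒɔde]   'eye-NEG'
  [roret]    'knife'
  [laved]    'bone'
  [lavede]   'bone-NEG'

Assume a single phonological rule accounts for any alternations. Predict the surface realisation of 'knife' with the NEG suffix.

'eye' shows [t] ~ [d] at the end of the stem ([zɔʒɔt] vs [zɔʒɔde]).
But 'bone' keeps [d] in both environments ([laved], [lavede]), so there is no rule changing /d/ to [t] in isolation.
Therefore /t/ is basic and [d] is derived by intervocalic voicing (voiceless stops become voiced between vowels).
From [roret] the stem 'knife' is /roret/; between vowels this yields [rorede].

[rorede]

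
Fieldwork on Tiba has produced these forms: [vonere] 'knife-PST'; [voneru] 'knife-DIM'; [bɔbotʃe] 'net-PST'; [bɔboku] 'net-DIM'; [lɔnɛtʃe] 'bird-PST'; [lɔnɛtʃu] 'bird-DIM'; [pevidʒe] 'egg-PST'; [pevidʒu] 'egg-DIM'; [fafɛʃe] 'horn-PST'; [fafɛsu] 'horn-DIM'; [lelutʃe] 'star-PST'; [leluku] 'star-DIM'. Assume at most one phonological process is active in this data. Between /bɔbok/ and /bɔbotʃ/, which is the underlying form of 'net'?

In [bɔbotʃe] and [bɔboku] the final segment of 'net' alternates: [tʃ] ~ [k].
Compare 'bird', with invariant [tʃ] in [lɔnɛtʃe] and [lɔnɛtʃu]: an analysis with underlying /tʃ/ and a rule producing [k] before the DIM suffix would wrongly predict alternation here too.
So /k/ is underlying, and a rule of palatalization before a front vowel — /k/ and /s/ become palato-alveolar [tʃ] and [ʃ] before a front vowel — gives [tʃ].

/bɔbok/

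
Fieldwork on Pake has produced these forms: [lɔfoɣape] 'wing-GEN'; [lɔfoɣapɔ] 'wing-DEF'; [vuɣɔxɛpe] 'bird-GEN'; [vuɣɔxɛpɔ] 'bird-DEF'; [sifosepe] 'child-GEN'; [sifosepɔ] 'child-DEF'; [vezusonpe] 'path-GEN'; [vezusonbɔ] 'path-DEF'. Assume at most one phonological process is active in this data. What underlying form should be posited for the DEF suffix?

/-bɔ/

The DEF morpheme has two allomorphs, [-bɔ] and [-pɔ].
By contrast the GEN suffix keeps its initial [p] throughout — that segment must be underlying.
The DEF suffix is therefore /-bɔ/ underlyingly, with post-vocalic devoicing: voiced stops become voiceless after a vowel.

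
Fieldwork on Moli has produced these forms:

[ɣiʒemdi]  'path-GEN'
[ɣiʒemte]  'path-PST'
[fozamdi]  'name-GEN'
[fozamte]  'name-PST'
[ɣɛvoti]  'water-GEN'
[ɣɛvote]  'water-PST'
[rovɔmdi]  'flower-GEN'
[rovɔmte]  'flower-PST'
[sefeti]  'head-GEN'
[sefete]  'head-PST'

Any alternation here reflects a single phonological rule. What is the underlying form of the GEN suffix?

The GEN morpheme has two allomorphs, [-di] and [-ti].
By contrast the PST suffix keeps its initial [t] throughout — that segment must be underlying.
So the underlying form is /-di/, and voiced stops become voiceless after a vowel.

/-di/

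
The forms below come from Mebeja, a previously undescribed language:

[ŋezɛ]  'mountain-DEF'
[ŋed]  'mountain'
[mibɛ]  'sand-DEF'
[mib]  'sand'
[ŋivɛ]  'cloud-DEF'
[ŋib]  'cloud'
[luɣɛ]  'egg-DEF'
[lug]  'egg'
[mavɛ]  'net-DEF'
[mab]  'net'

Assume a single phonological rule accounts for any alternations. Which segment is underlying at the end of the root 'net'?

/v/

In [mavɛ] and [mab] the final segment of 'net' alternates: [v] ~ [b].
Compare 'sand', with invariant [b] in [mibɛ] and [mib]: an analysis with underlying /b/ and a rule producing [v] before the DEF suffix would wrongly predict alternation here too.
So /v/ is underlying, and a rule of word-final hardening — voiced fricatives become stops word-finally — gives [b].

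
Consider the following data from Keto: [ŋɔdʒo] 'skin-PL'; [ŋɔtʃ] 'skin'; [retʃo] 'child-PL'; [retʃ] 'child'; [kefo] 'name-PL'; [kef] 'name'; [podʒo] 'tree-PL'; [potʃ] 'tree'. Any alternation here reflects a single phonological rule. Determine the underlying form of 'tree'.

/podʒ/

The stem for 'tree' ends in [dʒ] in [podʒo] but [tʃ] in [potʃ].
The stem 'child' ([retʃo], [retʃ]) shows [tʃ] unchanged in both environments, so [tʃ] cannot be basic with [dʒ] derived before the PL suffix.
The underlying segment must be /dʒ/; voiced obstruents become voiceless word-finally, yielding [tʃ] there.
So 'tree' = /podʒ/.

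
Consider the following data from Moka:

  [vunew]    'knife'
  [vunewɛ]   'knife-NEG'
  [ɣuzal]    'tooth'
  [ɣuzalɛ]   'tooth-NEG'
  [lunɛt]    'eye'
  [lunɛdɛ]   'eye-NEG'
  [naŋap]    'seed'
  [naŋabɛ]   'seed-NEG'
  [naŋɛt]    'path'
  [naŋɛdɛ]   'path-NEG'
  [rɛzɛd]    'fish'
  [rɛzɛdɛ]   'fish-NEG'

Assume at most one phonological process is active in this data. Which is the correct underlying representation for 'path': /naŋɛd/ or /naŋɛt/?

/naŋɛt/

The root 'path' surfaces as [naŋɛt] and [naŋɛdɛ], with a stem-final [t] ~ [d] alternation.
The stem 'fish' ([rɛzɛd], [rɛzɛdɛ]) shows [d] unchanged in both environments, so [d] cannot be basic with [t] derived in isolation.
The alternation reflects intervocalic voicing: voiceless stops become voiced between vowels. /t/ is underlying.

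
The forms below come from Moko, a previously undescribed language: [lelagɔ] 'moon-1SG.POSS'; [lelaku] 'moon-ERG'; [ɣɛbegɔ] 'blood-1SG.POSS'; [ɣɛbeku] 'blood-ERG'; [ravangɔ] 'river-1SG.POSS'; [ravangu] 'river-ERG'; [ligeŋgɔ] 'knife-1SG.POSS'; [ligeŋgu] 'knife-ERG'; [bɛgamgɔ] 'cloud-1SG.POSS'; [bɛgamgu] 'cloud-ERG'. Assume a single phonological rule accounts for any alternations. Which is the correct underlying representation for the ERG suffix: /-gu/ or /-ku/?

The ERG morpheme has two allomorphs, [-gu] and [-ku].
By contrast the 1SG.POSS suffix keeps its initial [g] throughout — that segment must be underlying.
So the underlying form is /-ku/, and voiceless stops become voiced after a nasal.

/-ku/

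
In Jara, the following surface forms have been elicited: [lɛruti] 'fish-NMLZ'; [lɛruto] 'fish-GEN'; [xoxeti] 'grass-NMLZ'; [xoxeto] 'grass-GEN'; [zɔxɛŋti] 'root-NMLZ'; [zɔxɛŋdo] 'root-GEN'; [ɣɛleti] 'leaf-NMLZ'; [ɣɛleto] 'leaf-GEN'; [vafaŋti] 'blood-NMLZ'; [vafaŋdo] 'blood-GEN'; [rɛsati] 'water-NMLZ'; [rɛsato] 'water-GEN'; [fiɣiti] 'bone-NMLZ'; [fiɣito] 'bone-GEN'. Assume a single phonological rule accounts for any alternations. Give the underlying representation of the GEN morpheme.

/-do/

The GEN morpheme has two allomorphs, [-do] and [-to].
By contrast the NMLZ suffix keeps its initial [t] throughout — that segment must be underlying.
So the underlying form is /-do/, and voiced stops become voiceless after a vowel.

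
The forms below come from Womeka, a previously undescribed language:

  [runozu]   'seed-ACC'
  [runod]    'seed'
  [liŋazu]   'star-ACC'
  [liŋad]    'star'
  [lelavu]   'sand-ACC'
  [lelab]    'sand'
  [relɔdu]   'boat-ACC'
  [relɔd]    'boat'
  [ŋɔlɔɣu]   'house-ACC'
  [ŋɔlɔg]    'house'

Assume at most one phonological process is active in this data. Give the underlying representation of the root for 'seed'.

The stem for 'seed' ends in [z] in [runozu] but [d] in [runod].
The stem 'boat' ([relɔdu], [relɔd]) shows [d] unchanged in both environments, so [d] cannot be basic with [z] derived before the ACC suffix.
The underlying segment must be /z/; voiced fricatives become stops word-finally, yielding [d] there.

/runoz/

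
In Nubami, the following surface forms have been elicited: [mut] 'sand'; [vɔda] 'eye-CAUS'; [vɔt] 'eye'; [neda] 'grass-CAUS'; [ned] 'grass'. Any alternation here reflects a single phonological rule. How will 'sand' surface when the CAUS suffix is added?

[muda]

In [vɔda] and [vɔt] the final segment of 'eye' alternates: [d] ~ [t].
If /d/ were underlying and a rule turned it into [t] in isolation, 'grass' would also alternate; but it has [d] in both [neda] and [ned].
The alternation reflects intervocalic voicing: voiceless stops become voiced between vowels. /t/ is underlying.
The one attested form of 'sand', [mut], shows underlying /mut/. Applying the same rule between vowels gives [muda].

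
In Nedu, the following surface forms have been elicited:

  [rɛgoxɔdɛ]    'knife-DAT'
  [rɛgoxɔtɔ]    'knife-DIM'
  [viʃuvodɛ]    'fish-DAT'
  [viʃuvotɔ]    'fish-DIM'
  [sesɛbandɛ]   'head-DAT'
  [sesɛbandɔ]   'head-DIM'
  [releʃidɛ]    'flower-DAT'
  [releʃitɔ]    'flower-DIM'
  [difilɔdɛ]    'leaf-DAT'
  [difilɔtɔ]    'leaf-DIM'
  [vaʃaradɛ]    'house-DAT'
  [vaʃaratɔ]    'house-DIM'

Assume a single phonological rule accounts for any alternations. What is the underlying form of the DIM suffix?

/-tɔ/

The DIM morpheme has two allomorphs, [-dɔ] and [-tɔ].
The DAT suffix, which begins with [d], is invariant after every stem; so [d] is not altered by any rule here.
So the underlying form is /-tɔ/, and voiceless stops become voiced after a nasal.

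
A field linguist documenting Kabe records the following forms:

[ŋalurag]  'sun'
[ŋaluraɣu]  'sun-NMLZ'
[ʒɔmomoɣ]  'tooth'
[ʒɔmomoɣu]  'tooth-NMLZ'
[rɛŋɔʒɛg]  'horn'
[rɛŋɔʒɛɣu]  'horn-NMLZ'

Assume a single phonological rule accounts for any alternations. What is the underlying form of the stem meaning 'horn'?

/rɛŋɔʒɛg/

The root 'horn' surfaces as [rɛŋɔʒɛg] and [rɛŋɔʒɛɣu], with a stem-final [g] ~ [ɣ] alternation.
But 'tooth' keeps [ɣ] in both environments ([ʒɔmomoɣ], [ʒɔmomoɣu]), so there is no rule changing /ɣ/ to [g] in isolation.
Therefore /g/ is basic and [ɣ] is derived by intervocalic spirantization (voiced stops become fricatives between vowels).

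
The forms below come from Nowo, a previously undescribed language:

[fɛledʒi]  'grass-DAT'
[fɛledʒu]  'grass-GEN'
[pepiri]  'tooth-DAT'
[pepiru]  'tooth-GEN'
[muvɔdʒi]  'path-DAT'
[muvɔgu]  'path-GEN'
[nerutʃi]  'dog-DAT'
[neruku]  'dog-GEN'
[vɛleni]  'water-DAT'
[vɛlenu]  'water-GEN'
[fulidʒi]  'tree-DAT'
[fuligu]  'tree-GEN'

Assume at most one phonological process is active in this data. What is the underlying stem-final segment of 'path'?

/g/

The stem for 'path' ends in [dʒ] in [muvɔdʒi] but [g] in [muvɔgu].
But 'grass' keeps [dʒ] in both environments ([fɛledʒi], [fɛledʒu]), so there is no rule changing /dʒ/ to [g] before the GEN suffix.
The underlying segment must be /g/; /k/ and /g/ become palato-alveolar [tʃ] and [dʒ] before a front vowel, yielding [dʒ] there.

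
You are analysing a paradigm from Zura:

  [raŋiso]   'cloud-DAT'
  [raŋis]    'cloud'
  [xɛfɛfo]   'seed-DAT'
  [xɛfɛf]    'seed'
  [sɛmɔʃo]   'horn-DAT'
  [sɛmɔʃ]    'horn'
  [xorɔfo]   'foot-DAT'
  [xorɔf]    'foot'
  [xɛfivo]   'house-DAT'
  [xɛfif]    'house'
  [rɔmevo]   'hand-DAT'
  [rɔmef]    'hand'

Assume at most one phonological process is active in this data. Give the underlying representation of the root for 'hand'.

The root 'hand' surfaces as [rɔmevo] and [rɔmef], with a stem-final [v] ~ [f] alternation.
The stem 'seed' ([xɛfɛfo], [xɛfɛf]) shows [f] unchanged in both environments, so [f] cannot be basic with [v] derived before the DAT suffix.
Therefore /v/ is basic and [f] is derived by word-final obstruent devoicing (voiced obstruents become voiceless word-finally).
Hence 'hand' is /rɔmev/ underlyingly.

/rɔmev/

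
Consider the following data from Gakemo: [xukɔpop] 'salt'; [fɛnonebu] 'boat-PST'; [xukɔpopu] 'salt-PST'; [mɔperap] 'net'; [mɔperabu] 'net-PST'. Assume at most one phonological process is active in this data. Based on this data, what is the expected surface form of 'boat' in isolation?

'net' shows [b] ~ [p] at the end of the stem ([mɔperabu] vs [mɔperap]).
Compare 'salt', with invariant [p] in [xukɔpopu] and [xukɔpop]: an analysis with underlying /p/ and a rule producing [b] before the PST suffix would wrongly predict alternation here too.
The underlying segment must be /b/; voiced obstruents become voiceless word-finally, yielding [p] there.
The one attested form of 'boat', [fɛnonebu], shows underlying /fɛnoneb/. Applying the same rule word-finally gives [fɛnonep].

[fɛnonep]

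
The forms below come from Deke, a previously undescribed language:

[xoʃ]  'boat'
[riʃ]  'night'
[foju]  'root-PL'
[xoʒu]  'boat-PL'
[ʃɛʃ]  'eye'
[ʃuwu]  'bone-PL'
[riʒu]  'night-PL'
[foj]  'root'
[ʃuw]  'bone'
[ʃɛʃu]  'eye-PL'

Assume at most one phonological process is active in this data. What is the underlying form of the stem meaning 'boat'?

The root 'boat' surfaces as [xoʒu] and [xoʃ], with a stem-final [ʒ] ~ [ʃ] alternation.
But 'eye' keeps [ʃ] in both environments ([ʃɛʃu], [ʃɛʃ]), so there is no rule changing /ʃ/ to [ʒ] before the PL suffix.
The alternation reflects word-final obstruent devoicing: voiced obstruents become voiceless word-finally. /ʒ/ is underlying.
Hence 'boat' is /xoʒ/ underlyingly.

/xoʒ/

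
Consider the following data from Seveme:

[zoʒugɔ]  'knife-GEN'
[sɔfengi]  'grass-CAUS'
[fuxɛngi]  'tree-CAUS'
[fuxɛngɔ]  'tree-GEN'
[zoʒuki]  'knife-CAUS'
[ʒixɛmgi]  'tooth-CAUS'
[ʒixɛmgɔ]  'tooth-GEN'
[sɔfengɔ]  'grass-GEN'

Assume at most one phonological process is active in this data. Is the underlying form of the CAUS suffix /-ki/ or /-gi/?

/-ki/

The CAUS morpheme has two allomorphs, [-gi] and [-ki].
By contrast the GEN suffix keeps its initial [g] throughout — that segment must be underlying.
The CAUS suffix is therefore /-ki/ underlyingly, with post-nasal voicing: voiceless stops become voiced after a nasal.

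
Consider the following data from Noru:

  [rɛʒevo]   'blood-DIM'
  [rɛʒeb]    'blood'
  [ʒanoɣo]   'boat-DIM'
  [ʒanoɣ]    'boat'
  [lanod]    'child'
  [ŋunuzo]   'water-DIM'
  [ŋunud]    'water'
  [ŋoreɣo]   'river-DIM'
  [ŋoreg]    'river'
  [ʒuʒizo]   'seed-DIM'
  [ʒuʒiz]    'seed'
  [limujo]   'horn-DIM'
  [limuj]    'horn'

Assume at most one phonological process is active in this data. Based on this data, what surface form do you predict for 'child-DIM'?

[lanozo]

The stem for 'water' ends in [z] in [ŋunuzo] but [d] in [ŋunud].
Compare 'seed', with invariant [z] in [ʒuʒizo] and [ʒuʒiz]: an analysis with underlying /z/ and a rule producing [d] in isolation would wrongly predict alternation here too.
The alternation reflects intervocalic spirantization: voiced stops become fricatives between vowels. /d/ is underlying.
From [lanod] the stem 'child' is /lanod/; between vowels this yields [lanozo].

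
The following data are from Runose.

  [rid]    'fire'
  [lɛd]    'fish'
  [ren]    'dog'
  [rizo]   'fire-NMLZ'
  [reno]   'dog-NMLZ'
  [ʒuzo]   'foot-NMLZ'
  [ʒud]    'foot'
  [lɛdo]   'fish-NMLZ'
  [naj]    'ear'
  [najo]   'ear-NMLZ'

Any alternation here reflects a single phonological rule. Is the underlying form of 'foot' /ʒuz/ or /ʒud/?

The stem for 'foot' ends in [z] in [ʒuzo] but [d] in [ʒud].
Compare 'fish', with invariant [d] in [lɛdo] and [lɛd]: an analysis with underlying /d/ and a rule producing [z] before the NMLZ suffix would wrongly predict alternation here too.
The underlying segment must be /z/; voiced fricatives become stops word-finally, yielding [d] there.

/ʒuz/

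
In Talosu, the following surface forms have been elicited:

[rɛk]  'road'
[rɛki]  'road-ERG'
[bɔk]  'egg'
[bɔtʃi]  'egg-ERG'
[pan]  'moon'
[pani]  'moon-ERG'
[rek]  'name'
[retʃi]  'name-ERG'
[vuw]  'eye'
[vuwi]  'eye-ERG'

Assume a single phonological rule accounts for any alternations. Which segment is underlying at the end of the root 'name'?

/tʃ/

The root 'name' surfaces as [rek] and [retʃi], with a stem-final [k] ~ [tʃ] alternation.
But 'road' keeps [k] in both environments ([rɛk], [rɛki]), so there is no rule changing /k/ to [tʃ] before the ERG suffix.
The alternation reflects depalatalization: palato-alveolar /tʃ/ becomes [k] when no front vowel follows. /tʃ/ is underlying.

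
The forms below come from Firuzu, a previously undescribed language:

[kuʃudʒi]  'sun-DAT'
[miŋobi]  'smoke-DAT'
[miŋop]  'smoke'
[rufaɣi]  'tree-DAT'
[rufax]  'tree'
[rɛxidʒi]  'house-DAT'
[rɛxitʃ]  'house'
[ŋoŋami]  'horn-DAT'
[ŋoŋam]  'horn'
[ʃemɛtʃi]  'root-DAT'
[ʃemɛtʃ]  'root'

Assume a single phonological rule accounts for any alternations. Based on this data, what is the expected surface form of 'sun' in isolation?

[kuʃutʃ]

'house' shows [dʒ] ~ [tʃ] at the end of the stem ([rɛxidʒi] vs [rɛxitʃ]).
If /tʃ/ were underlying and a rule turned it into [dʒ] before the DAT suffix, 'root' would also alternate; but it has [tʃ] in both [ʃemɛtʃi] and [ʃemɛtʃ].
So /dʒ/ is underlying, and a rule of word-final obstruent devoicing — voiced obstruents become voiceless word-finally — gives [tʃ].
From [kuʃudʒi] the stem 'sun' is /kuʃudʒ/; word-finally this yields [kuʃutʃ].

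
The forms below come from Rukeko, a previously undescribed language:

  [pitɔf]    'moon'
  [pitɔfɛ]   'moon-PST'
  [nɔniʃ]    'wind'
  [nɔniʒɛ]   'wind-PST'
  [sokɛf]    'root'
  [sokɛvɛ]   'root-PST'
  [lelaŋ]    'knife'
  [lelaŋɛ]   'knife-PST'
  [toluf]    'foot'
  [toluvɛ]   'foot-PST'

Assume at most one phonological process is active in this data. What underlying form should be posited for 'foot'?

/toluv/

'foot' shows [f] ~ [v] at the end of the stem ([toluf] vs [toluvɛ]).
But 'moon' keeps [f] in both environments ([pitɔf], [pitɔfɛ]), so there is no rule changing /f/ to [v] before the PST suffix.
The alternation reflects word-final obstruent devoicing: voiced obstruents become voiceless word-finally. /v/ is underlying.
So 'foot' = /toluv/.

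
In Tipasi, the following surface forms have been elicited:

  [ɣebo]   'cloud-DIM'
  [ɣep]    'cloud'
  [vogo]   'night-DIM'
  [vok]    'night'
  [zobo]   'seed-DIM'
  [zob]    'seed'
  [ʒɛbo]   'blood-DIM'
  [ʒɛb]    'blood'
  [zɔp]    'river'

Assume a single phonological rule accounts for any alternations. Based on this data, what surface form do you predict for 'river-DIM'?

The stem for 'cloud' ends in [b] in [ɣebo] but [p] in [ɣep].
The stem 'blood' ([ʒɛbo], [ʒɛb]) shows [b] unchanged in both environments, so [b] cannot be basic with [p] derived in isolation.
The alternation reflects intervocalic voicing: voiceless stops become voiced between vowels. /p/ is underlying.
The one attested form of 'river', [zɔp], shows underlying /zɔp/. Applying the same rule between vowels gives [zɔbo].

[zɔbo]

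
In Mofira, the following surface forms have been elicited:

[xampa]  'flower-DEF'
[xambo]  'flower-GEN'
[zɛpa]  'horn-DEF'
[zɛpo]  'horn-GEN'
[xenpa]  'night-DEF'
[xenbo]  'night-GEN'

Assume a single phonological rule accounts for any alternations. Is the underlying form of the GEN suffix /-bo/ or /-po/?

/-bo/

The GEN morpheme has two allomorphs, [-bo] and [-po].
The DEF suffix, which begins with [p], is invariant after every stem; so [p] is not altered by any rule here.
The GEN suffix is therefore /-bo/ underlyingly, with post-vocalic devoicing: voiced stops become voiceless after a vowel.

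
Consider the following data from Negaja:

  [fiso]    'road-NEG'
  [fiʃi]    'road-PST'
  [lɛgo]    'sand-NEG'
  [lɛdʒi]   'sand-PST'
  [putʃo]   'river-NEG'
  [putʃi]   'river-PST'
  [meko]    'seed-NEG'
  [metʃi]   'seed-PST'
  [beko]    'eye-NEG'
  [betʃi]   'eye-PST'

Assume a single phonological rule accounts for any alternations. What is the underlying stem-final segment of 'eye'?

The stem for 'eye' ends in [k] in [beko] but [tʃ] in [betʃi].
Compare 'river', with invariant [tʃ] in [putʃo] and [putʃi]: an analysis with underlying /tʃ/ and a rule producing [k] before the NEG suffix would wrongly predict alternation here too.
So /k/ is underlying, and a rule of palatalization before a front vowel — /k/, /g/ and /s/ become palato-alveolar [tʃ], [dʒ] and [ʃ] before a front vowel — gives [tʃ].

/k/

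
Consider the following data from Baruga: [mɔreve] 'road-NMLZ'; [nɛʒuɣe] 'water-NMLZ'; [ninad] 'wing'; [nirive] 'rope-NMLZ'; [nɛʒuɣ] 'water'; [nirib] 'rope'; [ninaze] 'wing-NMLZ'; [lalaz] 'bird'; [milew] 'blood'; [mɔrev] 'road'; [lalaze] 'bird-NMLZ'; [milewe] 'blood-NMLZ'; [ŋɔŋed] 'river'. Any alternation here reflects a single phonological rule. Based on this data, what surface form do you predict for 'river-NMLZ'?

[ŋɔŋeze]

The stem for 'wing' ends in [d] in [ninad] but [z] in [ninaze].
But 'bird' keeps [z] in both environments ([lalaz], [lalaze]), so there is no rule changing /z/ to [d] in isolation.
The alternation reflects intervocalic spirantization: voiced stops become fricatives between vowels. /d/ is underlying.
From [ŋɔŋed] the stem 'river' is /ŋɔŋed/; between vowels this yields [ŋɔŋeze].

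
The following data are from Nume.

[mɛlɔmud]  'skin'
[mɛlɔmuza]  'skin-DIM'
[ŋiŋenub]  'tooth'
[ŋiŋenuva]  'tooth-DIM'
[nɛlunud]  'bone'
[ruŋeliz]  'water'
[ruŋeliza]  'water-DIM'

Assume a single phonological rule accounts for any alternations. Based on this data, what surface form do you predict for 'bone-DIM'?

[nɛlunuza]

The stem for 'skin' ends in [d] in [mɛlɔmud] but [z] in [mɛlɔmuza].
The stem 'water' ([ruŋeliz], [ruŋeliza]) shows [z] unchanged in both environments, so [z] cannot be basic with [d] derived in isolation.
The alternation reflects intervocalic spirantization: voiced stops become fricatives between vowels. /d/ is underlying.
From [nɛlunud] the stem 'bone' is /nɛlunud/; between vowels this yields [nɛlunuza].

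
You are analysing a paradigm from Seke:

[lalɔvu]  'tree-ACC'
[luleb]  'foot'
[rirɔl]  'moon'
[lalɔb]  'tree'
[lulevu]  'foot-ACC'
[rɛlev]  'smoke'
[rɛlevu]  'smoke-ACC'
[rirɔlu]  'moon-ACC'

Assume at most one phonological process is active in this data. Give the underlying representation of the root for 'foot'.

/luleb/

'foot' shows [v] ~ [b] at the end of the stem ([lulevu] vs [luleb]).
But 'smoke' keeps [v] in both environments ([rɛlevu], [rɛlev]), so there is no rule changing /v/ to [b] in isolation.
So /b/ is underlying, and a rule of intervocalic spirantization — voiced stops become fricatives between vowels — gives [v].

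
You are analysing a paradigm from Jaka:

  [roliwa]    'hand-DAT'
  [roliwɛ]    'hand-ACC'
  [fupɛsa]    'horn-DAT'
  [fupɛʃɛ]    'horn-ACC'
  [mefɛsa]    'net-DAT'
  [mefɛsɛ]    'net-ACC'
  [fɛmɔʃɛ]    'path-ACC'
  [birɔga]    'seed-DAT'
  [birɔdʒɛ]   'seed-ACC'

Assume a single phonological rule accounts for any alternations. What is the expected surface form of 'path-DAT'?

In [fupɛsa] and [fupɛʃɛ] the final segment of 'horn' alternates: [s] ~ [ʃ].
Compare 'net', with invariant [s] in [mefɛsa] and [mefɛsɛ]: an analysis with underlying /s/ and a rule producing [ʃ] before the ACC suffix would wrongly predict alternation here too.
So /ʃ/ is underlying, and a rule of depalatalization — palato-alveolar /dʒ/ and /ʃ/ become [g] and [s] when no front vowel follows — gives [s].
The one attested form of 'path', [fɛmɔʃɛ], shows underlying /fɛmɔʃ/. Applying the same rule when no front vowel follows gives [fɛmɔsa].

[fɛmɔsa]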